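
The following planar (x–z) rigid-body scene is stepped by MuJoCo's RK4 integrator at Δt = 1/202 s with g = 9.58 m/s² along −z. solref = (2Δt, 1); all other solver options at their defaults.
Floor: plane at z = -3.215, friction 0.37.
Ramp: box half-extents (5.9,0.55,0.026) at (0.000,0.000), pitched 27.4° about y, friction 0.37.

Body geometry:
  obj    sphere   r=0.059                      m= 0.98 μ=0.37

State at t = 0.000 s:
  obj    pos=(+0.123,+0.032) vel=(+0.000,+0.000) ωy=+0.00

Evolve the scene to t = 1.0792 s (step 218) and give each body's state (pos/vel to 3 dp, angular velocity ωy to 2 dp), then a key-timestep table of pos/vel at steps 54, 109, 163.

State at t = 1.0792 s:
  obj    pos=(+1.751,-0.812) vel=(+3.017,-1.564) ωy=+57.59

Key-timestep trajectory:
   step    t(s)  obj.x    obj.z    obj.vx   obj.vz 
     54  0.2673   +0.223  -0.020  +0.748  -0.387
    109  0.5396   +0.530  -0.179  +1.509  -0.782
    163  0.8069   +1.033  -0.440  +2.256  -1.169


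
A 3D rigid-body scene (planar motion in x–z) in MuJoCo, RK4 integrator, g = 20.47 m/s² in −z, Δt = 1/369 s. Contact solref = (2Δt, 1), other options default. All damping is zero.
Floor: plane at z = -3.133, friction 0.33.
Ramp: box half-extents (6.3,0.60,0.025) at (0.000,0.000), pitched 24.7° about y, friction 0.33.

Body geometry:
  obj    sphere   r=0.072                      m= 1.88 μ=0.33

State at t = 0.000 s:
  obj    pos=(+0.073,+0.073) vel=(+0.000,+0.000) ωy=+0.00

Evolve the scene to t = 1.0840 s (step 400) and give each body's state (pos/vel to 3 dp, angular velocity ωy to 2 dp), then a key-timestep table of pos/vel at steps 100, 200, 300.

State at t = 1.0840 s:
  obj    pos=(+3.335,-1.427) vel=(+6.017,-2.768) ωy=+91.98

Key-timestep trajectory:
   step    t(s)  obj.x    obj.z    obj.vx   obj.vz 
    100  0.2710   +0.277  -0.021  +1.504  -0.692
    200  0.5420   +0.888  -0.302  +3.009  -1.384
    300  0.8130   +1.908  -0.771  +4.513  -2.076


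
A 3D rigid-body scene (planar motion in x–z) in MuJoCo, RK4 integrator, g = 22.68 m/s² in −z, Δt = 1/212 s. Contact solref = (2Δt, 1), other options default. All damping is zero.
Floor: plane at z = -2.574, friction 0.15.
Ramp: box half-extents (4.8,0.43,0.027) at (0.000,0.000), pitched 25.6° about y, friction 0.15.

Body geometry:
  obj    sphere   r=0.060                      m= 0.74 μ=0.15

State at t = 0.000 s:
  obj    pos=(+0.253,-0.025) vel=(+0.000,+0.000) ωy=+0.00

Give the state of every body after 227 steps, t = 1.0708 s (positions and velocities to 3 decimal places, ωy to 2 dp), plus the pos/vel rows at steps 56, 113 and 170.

State at t = 1.0708 s:
  obj    pos=(+3.873,-1.759) vel=(+6.760,-3.239) ωy=+124.88

Key-timestep trajectory:
   step    t(s)  obj.x    obj.z    obj.vx   obj.vz 
     56  0.2642   +0.473  -0.130  +1.668  -0.799
    113  0.5330   +1.150  -0.455  +3.365  -1.612
    170  0.8019   +2.283  -0.997  +5.063  -2.426


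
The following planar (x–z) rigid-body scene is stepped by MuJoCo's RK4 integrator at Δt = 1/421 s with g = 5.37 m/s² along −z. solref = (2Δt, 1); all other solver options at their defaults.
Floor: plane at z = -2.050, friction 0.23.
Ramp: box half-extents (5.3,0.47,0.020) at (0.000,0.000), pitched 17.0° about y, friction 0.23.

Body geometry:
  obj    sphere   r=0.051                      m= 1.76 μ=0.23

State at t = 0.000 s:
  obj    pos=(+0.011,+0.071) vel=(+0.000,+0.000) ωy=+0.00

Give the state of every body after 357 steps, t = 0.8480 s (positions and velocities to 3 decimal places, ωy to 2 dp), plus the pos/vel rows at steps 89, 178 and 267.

State at t = 0.8480 s:
  obj    pos=(+0.397,-0.047) vel=(+0.909,-0.278) ωy=+18.64

Key-timestep trajectory:
   step    t(s)  obj.x    obj.z    obj.vx   obj.vz 
     89  0.2114   +0.035  +0.064  +0.227  -0.069
    178  0.4228   +0.107  +0.042  +0.453  -0.139
    267  0.6342   +0.227  +0.005  +0.680  -0.208


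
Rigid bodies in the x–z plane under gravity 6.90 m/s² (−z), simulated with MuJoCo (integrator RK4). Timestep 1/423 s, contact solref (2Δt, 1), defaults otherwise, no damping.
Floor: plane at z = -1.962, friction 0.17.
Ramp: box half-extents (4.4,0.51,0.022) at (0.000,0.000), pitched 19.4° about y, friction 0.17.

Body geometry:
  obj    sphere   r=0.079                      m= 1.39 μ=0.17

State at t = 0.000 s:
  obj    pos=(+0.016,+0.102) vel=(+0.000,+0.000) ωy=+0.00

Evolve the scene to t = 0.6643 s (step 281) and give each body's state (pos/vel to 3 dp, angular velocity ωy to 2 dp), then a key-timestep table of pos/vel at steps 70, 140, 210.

State at t = 0.6643 s:
  obj    pos=(+0.357,-0.019) vel=(+1.026,-0.361) ωy=+13.76

Key-timestep trajectory:
   step    t(s)  obj.x    obj.z    obj.vx   obj.vz 
     70  0.1655   +0.037  +0.094  +0.256  -0.090
    140  0.3310   +0.100  +0.072  +0.511  -0.180
    210  0.4965   +0.206  +0.034  +0.767  -0.270


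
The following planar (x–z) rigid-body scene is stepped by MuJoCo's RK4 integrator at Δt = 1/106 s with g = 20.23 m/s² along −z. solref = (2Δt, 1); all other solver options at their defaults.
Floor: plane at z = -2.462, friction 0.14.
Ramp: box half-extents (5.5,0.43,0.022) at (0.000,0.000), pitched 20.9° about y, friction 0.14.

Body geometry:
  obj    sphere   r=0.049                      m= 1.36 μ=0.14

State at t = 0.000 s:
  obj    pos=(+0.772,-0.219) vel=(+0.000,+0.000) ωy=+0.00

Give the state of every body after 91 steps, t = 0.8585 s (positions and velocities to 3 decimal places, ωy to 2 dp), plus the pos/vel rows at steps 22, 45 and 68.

State at t = 0.8585 s:
  obj    pos=(+2.547,-0.897) vel=(+4.135,-1.579) ωy=+90.26

Key-timestep trajectory:
   step    t(s)  obj.x    obj.z    obj.vx   obj.vz 
     22  0.2075   +0.876  -0.258  +1.000  -0.382
     45  0.4245   +1.206  -0.385  +2.045  -0.781
     68  0.6415   +1.763  -0.597  +3.090  -1.180


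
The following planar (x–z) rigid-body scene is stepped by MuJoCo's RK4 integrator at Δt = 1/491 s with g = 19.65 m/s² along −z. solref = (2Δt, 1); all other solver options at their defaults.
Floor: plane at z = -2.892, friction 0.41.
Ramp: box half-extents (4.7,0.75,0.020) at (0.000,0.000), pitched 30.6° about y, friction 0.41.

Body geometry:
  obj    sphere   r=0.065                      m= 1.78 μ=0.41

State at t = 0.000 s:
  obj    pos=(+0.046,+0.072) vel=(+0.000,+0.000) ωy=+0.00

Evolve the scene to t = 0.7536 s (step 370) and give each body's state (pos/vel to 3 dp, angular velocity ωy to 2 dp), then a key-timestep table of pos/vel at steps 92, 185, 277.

State at t = 0.7536 s:
  obj    pos=(+1.792,-0.961) vel=(+4.634,-2.741) ωy=+82.82

Key-timestep trajectory:
   step    t(s)  obj.x    obj.z    obj.vx   obj.vz 
     92  0.1874   +0.154  +0.008  +1.152  -0.682
    185  0.3768   +0.482  -0.187  +2.317  -1.370
    277  0.5642   +1.025  -0.507  +3.470  -2.052


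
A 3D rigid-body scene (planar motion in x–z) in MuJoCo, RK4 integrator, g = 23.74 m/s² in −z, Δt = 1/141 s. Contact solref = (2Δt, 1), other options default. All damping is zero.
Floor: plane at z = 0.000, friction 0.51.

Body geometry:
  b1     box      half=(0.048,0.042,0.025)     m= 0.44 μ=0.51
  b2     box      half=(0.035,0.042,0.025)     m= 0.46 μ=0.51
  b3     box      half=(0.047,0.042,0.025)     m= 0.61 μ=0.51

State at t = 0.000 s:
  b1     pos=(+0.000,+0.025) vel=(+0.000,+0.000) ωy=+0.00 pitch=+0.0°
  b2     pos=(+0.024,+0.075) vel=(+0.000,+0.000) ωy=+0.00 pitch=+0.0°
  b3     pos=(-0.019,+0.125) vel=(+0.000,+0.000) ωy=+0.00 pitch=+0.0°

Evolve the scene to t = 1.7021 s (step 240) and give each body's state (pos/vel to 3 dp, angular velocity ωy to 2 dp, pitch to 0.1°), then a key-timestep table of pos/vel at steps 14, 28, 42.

State at t = 1.7021 s:
  b1     pos=(+0.000,+0.025) vel=(+0.000,+0.000) ωy=+0.00 pitch=+0.0°
  b2     pos=(+0.024,+0.075) vel=(+0.000,+0.000) ωy=+0.00 pitch=+0.0°
  b3     pos=(-0.127,+0.025) vel=(+0.000,+0.000) ωy=+0.00 pitch=+180.0°

Key-timestep trajectory:
   step    t(s)  b1.x    b1.z    b1.vx   b1.vz   b2.x    b2.z    b2.vx   b2.vz   b3.x    b3.z    b3.vx   b3.vz 
     14  0.0993   +0.000  +0.025  +0.001  +0.001   +0.024  +0.075  +0.002  +0.002   -0.034  +0.112  -0.299  -0.452
     28  0.1986   +0.000  +0.025  +0.001  +0.000   +0.024  +0.075  +0.001  +0.000   -0.084  +0.085  -0.661  -0.619
     42  0.2979   +0.000  +0.025  +0.000  +0.000   +0.024  +0.075  +0.000  +0.000   -0.128  +0.022  +0.055  +0.132


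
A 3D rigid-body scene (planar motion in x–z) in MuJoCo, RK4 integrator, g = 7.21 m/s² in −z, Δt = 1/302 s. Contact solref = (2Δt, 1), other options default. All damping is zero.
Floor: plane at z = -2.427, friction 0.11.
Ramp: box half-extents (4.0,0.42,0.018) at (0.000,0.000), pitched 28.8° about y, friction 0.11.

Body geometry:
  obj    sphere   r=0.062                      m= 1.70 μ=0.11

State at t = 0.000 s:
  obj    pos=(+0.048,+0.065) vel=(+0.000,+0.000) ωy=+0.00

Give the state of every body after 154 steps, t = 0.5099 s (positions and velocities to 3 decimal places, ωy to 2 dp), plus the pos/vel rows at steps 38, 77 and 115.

State at t = 0.5099 s:
  obj    pos=(+0.365,-0.109) vel=(+1.245,-0.675) ωy=+14.33

Key-timestep trajectory:
   step    t(s)  obj.x    obj.z    obj.vx   obj.vz 
     38  0.1258   +0.067  +0.054  +0.307  -0.167
     77  0.2550   +0.127  +0.021  +0.616  -0.353
    115  0.3808   +0.224  -0.032  +0.928  -0.508


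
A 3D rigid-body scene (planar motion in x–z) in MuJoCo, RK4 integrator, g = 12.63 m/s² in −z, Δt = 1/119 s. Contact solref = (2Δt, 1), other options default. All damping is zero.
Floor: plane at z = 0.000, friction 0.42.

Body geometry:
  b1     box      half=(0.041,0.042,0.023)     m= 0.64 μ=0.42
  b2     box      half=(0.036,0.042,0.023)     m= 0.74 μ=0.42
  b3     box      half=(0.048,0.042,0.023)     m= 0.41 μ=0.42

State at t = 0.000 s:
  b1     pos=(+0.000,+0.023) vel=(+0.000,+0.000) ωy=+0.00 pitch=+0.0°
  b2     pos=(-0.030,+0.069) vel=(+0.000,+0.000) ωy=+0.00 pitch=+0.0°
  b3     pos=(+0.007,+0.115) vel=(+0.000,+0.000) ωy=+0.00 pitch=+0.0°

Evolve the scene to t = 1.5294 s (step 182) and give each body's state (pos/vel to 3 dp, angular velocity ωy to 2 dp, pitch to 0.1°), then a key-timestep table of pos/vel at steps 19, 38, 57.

State at t = 1.5294 s:
  b1     pos=(+0.000,+0.023) vel=(+0.000,+0.000) ωy=+0.00 pitch=+0.0°
  b2     pos=(-0.030,+0.069) vel=(+0.000,+0.000) ωy=+0.00 pitch=+0.0°
  b3     pos=(+0.120,+0.023) vel=(+0.000,+0.000) ωy=+0.00 pitch=+180.0°

Key-timestep trajectory:
   step    t(s)  b1.x    b1.z    b1.vx   b1.vz   b2.x    b2.z    b2.vx   b2.vz   b3.x    b3.z    b3.vx   b3.vz 
     19  0.1597   +0.000  +0.023  +0.000  +0.000   -0.030  +0.069  +0.000  +0.000   +0.011  +0.114  +0.064  -0.012
     38  0.3193   +0.000  +0.023  +0.000  +0.000   -0.030  +0.069  +0.000  +0.000   +0.040  +0.097  +0.339  +0.015
     57  0.4790   +0.000  +0.023  +0.000  +0.000   -0.030  +0.069  +0.000  +0.000   +0.113  +0.023  +0.647  -0.940


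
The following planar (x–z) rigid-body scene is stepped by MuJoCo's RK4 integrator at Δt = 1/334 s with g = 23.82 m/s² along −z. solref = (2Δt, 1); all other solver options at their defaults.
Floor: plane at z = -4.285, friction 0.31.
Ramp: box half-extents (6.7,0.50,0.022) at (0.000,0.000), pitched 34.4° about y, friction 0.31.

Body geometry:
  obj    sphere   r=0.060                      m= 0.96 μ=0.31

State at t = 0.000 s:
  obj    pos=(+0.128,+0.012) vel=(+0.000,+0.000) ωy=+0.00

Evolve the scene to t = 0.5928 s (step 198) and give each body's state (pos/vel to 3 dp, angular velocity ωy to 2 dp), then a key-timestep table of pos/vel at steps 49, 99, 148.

State at t = 0.5928 s:
  obj    pos=(+1.522,-0.943) vel=(+4.702,-3.220) ωy=+94.95

Key-timestep trajectory:
   step    t(s)  obj.x    obj.z    obj.vx   obj.vz 
     49  0.1467   +0.213  -0.047  +1.164  -0.797
     99  0.2964   +0.476  -0.227  +2.351  -1.610
    148  0.4431   +0.907  -0.522  +3.515  -2.407


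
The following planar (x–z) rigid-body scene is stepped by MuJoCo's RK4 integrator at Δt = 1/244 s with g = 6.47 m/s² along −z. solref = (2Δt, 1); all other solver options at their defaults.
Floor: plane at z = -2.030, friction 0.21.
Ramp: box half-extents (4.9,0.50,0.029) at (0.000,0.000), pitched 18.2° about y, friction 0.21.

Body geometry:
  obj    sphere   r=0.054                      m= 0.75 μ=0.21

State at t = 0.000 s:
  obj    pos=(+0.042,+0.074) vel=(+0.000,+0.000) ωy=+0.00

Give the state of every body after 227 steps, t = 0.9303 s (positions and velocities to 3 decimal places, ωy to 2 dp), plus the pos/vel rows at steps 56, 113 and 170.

State at t = 0.9303 s:
  obj    pos=(+0.635,-0.122) vel=(+1.276,-0.419) ωy=+24.86

Key-timestep trajectory:
   step    t(s)  obj.x    obj.z    obj.vx   obj.vz 
     56  0.2295   +0.078  +0.062  +0.315  -0.103
    113  0.4631   +0.189  +0.025  +0.635  -0.209
    170  0.6967   +0.375  -0.036  +0.955  -0.314


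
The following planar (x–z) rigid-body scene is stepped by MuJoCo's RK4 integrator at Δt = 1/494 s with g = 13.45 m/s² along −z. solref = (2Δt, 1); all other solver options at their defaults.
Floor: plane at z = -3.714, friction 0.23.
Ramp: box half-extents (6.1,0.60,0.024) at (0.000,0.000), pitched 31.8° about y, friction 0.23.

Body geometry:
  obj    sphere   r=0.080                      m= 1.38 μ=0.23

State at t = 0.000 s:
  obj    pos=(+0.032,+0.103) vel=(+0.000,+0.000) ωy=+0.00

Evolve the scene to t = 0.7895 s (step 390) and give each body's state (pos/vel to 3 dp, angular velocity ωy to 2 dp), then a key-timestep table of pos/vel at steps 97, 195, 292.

State at t = 0.7895 s:
  obj    pos=(+1.373,-0.729) vel=(+3.397,-2.106) ωy=+49.95

Key-timestep trajectory:
   step    t(s)  obj.x    obj.z    obj.vx   obj.vz 
     97  0.1964   +0.115  +0.051  +0.845  -0.524
    195  0.3947   +0.367  -0.105  +1.699  -1.053
    292  0.5911   +0.784  -0.363  +2.543  -1.577


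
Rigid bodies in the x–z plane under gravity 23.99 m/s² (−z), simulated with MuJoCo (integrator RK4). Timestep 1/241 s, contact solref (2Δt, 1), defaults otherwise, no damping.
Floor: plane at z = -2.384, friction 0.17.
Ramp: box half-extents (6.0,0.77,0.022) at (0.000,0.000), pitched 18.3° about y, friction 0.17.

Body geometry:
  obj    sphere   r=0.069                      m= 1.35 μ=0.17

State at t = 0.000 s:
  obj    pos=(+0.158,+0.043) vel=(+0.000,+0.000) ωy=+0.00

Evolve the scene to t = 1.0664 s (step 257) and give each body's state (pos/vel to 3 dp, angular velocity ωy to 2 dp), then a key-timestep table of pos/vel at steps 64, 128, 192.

State at t = 1.0664 s:
  obj    pos=(+3.063,-0.917) vel=(+5.448,-1.802) ωy=+83.14

Key-timestep trajectory:
   step    t(s)  obj.x    obj.z    obj.vx   obj.vz 
     64  0.2656   +0.338  -0.016  +1.357  -0.449
    128  0.5311   +0.879  -0.195  +2.713  -0.897
    192  0.7967   +1.779  -0.493  +4.070  -1.346


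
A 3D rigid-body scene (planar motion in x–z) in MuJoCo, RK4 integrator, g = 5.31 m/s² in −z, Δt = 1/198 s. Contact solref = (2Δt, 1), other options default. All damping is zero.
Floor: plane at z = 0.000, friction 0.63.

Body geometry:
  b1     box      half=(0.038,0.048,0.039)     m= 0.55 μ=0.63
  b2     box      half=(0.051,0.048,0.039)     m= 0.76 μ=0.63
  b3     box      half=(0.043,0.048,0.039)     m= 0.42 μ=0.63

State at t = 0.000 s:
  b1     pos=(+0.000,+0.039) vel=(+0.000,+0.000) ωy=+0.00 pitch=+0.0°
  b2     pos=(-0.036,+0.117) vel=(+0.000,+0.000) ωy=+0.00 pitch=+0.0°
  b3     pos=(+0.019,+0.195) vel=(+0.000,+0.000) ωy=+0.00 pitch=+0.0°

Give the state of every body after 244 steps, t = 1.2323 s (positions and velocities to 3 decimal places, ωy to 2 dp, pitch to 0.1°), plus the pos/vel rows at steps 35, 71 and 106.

State at t = 1.2323 s:
  b1     pos=(+0.000,+0.039) vel=(+0.000,+0.000) ωy=+0.00 pitch=+0.0°
  b2     pos=(-0.036,+0.117) vel=(+0.000,+0.000) ωy=+0.00 pitch=-0.1°
  b3     pos=(+0.124,+0.039) vel=(+0.000,+0.000) ωy=+0.00 pitch=+180.0°

Key-timestep trajectory:
   step    t(s)  b1.x    b1.z    b1.vx   b1.vz   b2.x    b2.z    b2.vx   b2.vz   b3.x    b3.z    b3.vx   b3.vz 
     35  0.1768   +0.000  +0.039  +0.000  +0.000   -0.036  +0.117  +0.000  +0.000   +0.025  +0.194  +0.078  -0.020
     71  0.3586   +0.000  +0.039  +0.000  +0.000   -0.036  +0.117  +0.000  +0.000   +0.052  +0.169  +0.198  -0.413
    106  0.5354   +0.000  +0.039  +0.000  +0.000   -0.036  +0.117  +0.000  +0.000   +0.113  +0.064  +0.478  -0.805


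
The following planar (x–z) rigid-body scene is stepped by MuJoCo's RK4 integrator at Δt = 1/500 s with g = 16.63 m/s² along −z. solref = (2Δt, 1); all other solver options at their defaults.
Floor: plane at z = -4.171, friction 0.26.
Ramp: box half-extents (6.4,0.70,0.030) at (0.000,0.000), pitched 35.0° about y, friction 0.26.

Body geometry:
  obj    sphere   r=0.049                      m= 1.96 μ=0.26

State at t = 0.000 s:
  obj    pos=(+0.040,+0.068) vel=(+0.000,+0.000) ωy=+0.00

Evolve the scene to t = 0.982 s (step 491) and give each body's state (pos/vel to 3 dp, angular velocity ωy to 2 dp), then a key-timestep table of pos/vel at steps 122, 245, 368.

State at t = 0.982 s:
  obj    pos=(+2.731,-1.816) vel=(+5.481,-3.838) ωy=+136.53

Key-timestep trajectory:
   step    t(s)  obj.x    obj.z    obj.vx   obj.vz 
    122  0.2440   +0.206  -0.048  +1.362  -0.954
    245  0.4900   +0.710  -0.401  +2.735  -1.915
    368  0.7360   +1.552  -0.990  +4.108  -2.876


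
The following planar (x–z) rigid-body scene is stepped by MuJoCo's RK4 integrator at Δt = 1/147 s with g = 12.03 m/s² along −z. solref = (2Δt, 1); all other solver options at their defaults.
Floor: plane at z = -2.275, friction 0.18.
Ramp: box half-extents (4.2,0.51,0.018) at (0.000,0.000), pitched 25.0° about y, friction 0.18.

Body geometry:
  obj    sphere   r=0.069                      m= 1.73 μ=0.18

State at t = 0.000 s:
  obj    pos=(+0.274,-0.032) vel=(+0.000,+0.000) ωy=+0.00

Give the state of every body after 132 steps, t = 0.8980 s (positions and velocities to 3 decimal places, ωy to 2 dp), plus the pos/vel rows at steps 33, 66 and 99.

State at t = 0.8980 s:
  obj    pos=(+1.601,-0.651) vel=(+2.956,-1.378) ωy=+47.24

Key-timestep trajectory:
   step    t(s)  obj.x    obj.z    obj.vx   obj.vz 
     33  0.2245   +0.357  -0.071  +0.739  -0.345
     66  0.4490   +0.606  -0.187  +1.478  -0.689
     99  0.6735   +1.021  -0.380  +2.217  -1.034


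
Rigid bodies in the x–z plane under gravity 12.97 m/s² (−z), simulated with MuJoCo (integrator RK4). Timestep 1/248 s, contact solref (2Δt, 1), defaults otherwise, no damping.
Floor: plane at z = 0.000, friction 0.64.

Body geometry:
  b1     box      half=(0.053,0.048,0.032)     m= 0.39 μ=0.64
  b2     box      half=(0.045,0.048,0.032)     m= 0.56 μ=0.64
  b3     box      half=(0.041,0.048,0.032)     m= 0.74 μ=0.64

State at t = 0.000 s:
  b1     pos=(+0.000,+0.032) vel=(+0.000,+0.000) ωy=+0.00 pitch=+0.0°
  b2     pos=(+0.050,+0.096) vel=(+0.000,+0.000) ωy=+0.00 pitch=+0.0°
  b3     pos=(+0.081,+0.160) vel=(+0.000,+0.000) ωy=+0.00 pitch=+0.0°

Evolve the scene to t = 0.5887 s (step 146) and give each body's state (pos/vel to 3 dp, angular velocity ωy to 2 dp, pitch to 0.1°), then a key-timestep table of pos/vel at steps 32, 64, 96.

State at t = 0.5887 s:
  b1     pos=(+0.000,+0.032) vel=(+0.000,+0.000) ωy=+0.00 pitch=+0.0°
  b2     pos=(+0.093,+0.045) vel=(+0.000,+0.000) ωy=+0.00 pitch=+90.0°
  b3     pos=(+0.260,+0.032) vel=(+0.000,+0.000) ωy=+0.00 pitch=+180.0°

Key-timestep trajectory:
   step    t(s)  b1.x    b1.z    b1.vx   b1.vz   b2.x    b2.z    b2.vx   b2.vz   b3.x    b3.z    b3.vx   b3.vz 
     32  0.1290   +0.000  +0.032  -0.002  +0.000   +0.058  +0.096  +0.152  -0.024   +0.105  +0.149  +0.403  -0.254
     64  0.2581   +0.000  +0.032  +0.000  +0.000   +0.091  +0.057  +0.299  -0.911   +0.175  +0.044  +0.870  -0.429
     96  0.3871   +0.000  +0.032  +0.000  +0.000   +0.093  +0.045  +0.000  +0.000   +0.231  +0.050  +0.391  -0.119


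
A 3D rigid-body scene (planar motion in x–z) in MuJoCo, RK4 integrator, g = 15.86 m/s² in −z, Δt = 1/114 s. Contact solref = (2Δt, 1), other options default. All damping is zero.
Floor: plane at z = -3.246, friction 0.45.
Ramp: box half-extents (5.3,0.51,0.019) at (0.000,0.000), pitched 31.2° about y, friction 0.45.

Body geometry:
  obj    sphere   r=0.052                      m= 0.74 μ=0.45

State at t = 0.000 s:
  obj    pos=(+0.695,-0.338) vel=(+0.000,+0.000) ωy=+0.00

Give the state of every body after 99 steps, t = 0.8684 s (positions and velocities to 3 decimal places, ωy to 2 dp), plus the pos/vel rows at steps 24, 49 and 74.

State at t = 0.8684 s:
  obj    pos=(+2.588,-1.484) vel=(+4.358,-2.640) ωy=+97.99

Key-timestep trajectory:
   step    t(s)  obj.x    obj.z    obj.vx   obj.vz 
     24  0.2105   +0.806  -0.405  +1.057  -0.640
     49  0.4298   +1.159  -0.619  +2.158  -1.307
     74  0.6491   +1.753  -0.978  +3.258  -1.973


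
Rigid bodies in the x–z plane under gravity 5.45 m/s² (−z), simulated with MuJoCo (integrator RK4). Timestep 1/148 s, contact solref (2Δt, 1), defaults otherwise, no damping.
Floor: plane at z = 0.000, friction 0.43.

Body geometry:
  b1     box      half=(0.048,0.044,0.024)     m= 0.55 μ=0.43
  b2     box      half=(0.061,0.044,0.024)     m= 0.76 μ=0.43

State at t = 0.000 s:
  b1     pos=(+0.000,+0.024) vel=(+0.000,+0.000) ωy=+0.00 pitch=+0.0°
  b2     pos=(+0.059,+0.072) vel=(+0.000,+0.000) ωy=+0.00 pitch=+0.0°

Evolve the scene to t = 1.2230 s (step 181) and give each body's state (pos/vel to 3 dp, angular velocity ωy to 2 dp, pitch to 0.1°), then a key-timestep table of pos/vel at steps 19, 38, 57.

State at t = 1.2230 s:
  b1     pos=(-0.001,+0.024) vel=(+0.000,+0.000) ωy=+0.00 pitch=+0.0°
  b2     pos=(+0.071,+0.059) vel=(+0.000,+0.000) ωy=-0.01 pitch=+41.8°

Key-timestep trajectory:
   step    t(s)  b1.x    b1.z    b1.vx   b1.vz   b2.x    b2.z    b2.vx   b2.vz 
     19  0.1284   +0.000  +0.024  +0.000  +0.000   +0.065  +0.068  +0.089  -0.067
     38  0.2568   +0.000  +0.024  +0.000  +0.000   +0.076  +0.060  +0.041  +0.052
     57  0.3851   +0.000  +0.024  -0.006  +0.002   +0.071  +0.059  -0.112  -0.043


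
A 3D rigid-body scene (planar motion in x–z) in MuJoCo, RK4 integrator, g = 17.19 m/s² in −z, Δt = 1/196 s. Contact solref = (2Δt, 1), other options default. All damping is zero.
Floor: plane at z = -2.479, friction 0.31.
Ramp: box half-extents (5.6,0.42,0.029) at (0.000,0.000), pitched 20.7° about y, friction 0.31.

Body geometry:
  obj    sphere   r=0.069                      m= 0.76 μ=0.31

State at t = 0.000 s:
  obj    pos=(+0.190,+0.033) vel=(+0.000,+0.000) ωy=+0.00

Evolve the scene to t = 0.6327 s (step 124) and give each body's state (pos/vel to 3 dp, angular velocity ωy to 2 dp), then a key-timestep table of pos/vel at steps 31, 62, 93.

State at t = 0.6327 s:
  obj    pos=(+1.003,-0.274) vel=(+2.569,-0.971) ωy=+39.78

Key-timestep trajectory:
   step    t(s)  obj.x    obj.z    obj.vx   obj.vz 
     31  0.1582   +0.241  +0.014  +0.642  -0.243
     62  0.3163   +0.393  -0.044  +1.284  -0.485
     93  0.4745   +0.647  -0.140  +1.927  -0.728


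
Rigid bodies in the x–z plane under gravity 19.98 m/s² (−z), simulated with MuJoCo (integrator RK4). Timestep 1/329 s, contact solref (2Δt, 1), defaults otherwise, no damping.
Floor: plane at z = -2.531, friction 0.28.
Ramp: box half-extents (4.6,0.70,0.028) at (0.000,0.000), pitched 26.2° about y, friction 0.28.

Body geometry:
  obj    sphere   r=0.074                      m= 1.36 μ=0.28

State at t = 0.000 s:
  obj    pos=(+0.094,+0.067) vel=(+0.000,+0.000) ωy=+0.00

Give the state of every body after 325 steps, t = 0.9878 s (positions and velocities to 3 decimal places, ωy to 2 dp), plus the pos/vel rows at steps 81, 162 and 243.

State at t = 0.9878 s:
  obj    pos=(+2.853,-1.290) vel=(+5.585,-2.748) ωy=+84.10

Key-timestep trajectory:
   step    t(s)  obj.x    obj.z    obj.vx   obj.vz 
     81  0.2462   +0.266  -0.017  +1.392  -0.685
    162  0.4924   +0.780  -0.270  +2.784  -1.370
    243  0.7386   +1.636  -0.692  +4.176  -2.055


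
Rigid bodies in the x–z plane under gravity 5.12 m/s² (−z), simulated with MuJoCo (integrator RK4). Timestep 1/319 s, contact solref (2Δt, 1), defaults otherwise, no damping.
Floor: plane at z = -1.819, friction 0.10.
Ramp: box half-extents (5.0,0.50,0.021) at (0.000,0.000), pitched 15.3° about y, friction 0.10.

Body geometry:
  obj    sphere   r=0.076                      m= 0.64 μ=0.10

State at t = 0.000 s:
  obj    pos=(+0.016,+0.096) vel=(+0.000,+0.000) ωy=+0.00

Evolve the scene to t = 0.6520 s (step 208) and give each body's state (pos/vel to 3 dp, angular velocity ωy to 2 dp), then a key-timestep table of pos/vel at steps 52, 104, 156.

State at t = 0.6520 s:
  obj    pos=(+0.214,+0.042) vel=(+0.607,-0.166) ωy=+8.28

Key-timestep trajectory:
   step    t(s)  obj.x    obj.z    obj.vx   obj.vz 
     52  0.1630   +0.028  +0.093  +0.152  -0.042
    104  0.3260   +0.066  +0.083  +0.304  -0.083
    156  0.4890   +0.127  +0.066  +0.455  -0.125


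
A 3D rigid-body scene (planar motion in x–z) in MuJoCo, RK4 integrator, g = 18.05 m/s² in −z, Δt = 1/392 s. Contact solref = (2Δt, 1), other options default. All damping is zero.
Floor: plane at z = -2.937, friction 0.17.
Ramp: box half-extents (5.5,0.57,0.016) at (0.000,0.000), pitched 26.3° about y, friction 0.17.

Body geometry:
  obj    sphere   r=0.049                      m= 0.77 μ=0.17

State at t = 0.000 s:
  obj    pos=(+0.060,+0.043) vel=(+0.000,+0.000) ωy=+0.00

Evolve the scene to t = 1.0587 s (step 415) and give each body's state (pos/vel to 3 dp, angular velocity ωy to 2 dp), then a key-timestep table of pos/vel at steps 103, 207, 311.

State at t = 1.0587 s:
  obj    pos=(+2.930,-1.376) vel=(+5.422,-2.680) ωy=+123.40

Key-timestep trajectory:
   step    t(s)  obj.x    obj.z    obj.vx   obj.vz 
    103  0.2628   +0.237  -0.045  +1.346  -0.665
    207  0.5281   +0.774  -0.310  +2.705  -1.337
    311  0.7934   +1.672  -0.754  +4.063  -2.008


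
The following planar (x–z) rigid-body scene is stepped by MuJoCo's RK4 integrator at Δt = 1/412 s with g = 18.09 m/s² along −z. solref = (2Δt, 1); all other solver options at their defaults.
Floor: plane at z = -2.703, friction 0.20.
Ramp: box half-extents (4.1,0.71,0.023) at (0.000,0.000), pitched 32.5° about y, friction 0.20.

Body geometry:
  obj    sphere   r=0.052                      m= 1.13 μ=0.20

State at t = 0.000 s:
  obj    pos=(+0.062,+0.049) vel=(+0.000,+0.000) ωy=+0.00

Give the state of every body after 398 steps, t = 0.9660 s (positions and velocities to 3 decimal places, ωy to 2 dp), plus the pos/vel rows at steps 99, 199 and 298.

State at t = 0.9660 s:
  obj    pos=(+2.795,-1.691) vel=(+5.657,-3.604) ωy=+128.96

Key-timestep trajectory:
   step    t(s)  obj.x    obj.z    obj.vx   obj.vz 
     99  0.2403   +0.231  -0.058  +1.407  -0.897
    199  0.4830   +0.745  -0.386  +2.828  -1.802
    298  0.7233   +1.594  -0.927  +4.235  -2.698


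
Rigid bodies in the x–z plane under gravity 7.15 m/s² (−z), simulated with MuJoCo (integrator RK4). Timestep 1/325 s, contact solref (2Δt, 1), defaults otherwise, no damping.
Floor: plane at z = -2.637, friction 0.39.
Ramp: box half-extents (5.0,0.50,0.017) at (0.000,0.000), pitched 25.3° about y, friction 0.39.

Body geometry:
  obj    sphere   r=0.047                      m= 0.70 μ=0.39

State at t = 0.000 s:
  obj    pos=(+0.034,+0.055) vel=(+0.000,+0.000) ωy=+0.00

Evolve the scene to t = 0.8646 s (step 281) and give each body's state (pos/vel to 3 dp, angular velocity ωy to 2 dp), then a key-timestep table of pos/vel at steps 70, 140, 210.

State at t = 0.8646 s:
  obj    pos=(+0.772,-0.294) vel=(+1.706,-0.806) ωy=+40.15

Key-timestep trajectory:
   step    t(s)  obj.x    obj.z    obj.vx   obj.vz 
     70  0.2154   +0.080  +0.033  +0.425  -0.201
    140  0.4308   +0.217  -0.032  +0.850  -0.402
    210  0.6462   +0.446  -0.140  +1.275  -0.603


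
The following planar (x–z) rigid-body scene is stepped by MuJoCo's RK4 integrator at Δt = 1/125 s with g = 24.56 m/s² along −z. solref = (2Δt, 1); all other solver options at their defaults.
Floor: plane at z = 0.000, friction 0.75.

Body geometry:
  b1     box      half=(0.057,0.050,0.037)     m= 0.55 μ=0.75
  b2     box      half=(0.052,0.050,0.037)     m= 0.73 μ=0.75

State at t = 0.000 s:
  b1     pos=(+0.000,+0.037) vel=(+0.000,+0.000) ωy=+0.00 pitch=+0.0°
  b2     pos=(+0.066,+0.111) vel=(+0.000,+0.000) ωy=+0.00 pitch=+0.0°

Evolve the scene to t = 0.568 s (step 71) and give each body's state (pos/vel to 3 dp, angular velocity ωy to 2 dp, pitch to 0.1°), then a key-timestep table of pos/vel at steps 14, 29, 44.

State at t = 0.568 s:
  b1     pos=(+0.000,+0.037) vel=(+0.000,+0.000) ωy=+0.00 pitch=+0.0°
  b2     pos=(+0.116,+0.052) vel=(+0.000,+0.000) ωy=+0.00 pitch=+90.0°

Key-timestep trajectory:
   step    t(s)  b1.x    b1.z    b1.vx   b1.vz   b2.x    b2.z    b2.vx   b2.vz 
     14  0.1120   +0.000  +0.037  -0.001  +0.001   +0.087  +0.097  +0.400  -0.437
     29  0.2320   +0.000  +0.037  +0.000  +0.000   +0.132  +0.059  +0.043  +0.062
     44  0.3520   +0.000  +0.037  +0.000  +0.000   +0.114  +0.052  +0.140  -0.034


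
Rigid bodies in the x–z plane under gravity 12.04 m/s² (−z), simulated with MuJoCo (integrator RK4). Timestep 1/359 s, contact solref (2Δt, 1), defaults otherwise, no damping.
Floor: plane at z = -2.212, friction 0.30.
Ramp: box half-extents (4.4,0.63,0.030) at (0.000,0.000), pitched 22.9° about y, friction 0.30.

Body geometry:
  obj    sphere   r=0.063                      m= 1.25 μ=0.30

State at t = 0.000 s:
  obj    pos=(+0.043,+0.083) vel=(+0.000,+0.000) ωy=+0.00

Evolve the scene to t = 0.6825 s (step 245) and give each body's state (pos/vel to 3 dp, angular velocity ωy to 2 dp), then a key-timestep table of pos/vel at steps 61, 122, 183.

State at t = 0.6825 s:
  obj    pos=(+0.761,-0.220) vel=(+2.104,-0.889) ωy=+36.25

Key-timestep trajectory:
   step    t(s)  obj.x    obj.z    obj.vx   obj.vz 
     61  0.1699   +0.087  +0.064  +0.524  -0.221
    122  0.3398   +0.221  +0.008  +1.048  -0.443
    183  0.5097   +0.444  -0.086  +1.571  -0.664


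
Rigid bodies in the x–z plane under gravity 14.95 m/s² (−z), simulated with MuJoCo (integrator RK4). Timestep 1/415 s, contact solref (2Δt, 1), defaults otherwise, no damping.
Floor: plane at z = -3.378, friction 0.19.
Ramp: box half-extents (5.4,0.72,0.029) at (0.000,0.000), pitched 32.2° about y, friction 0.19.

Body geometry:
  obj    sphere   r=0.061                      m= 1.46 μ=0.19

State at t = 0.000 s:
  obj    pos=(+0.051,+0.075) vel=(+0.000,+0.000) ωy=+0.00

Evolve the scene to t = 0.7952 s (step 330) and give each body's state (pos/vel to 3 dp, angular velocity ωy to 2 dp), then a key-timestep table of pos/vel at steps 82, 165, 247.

State at t = 0.7952 s:
  obj    pos=(+1.573,-0.884) vel=(+3.829,-2.411) ωy=+74.16

Key-timestep trajectory:
   step    t(s)  obj.x    obj.z    obj.vx   obj.vz 
     82  0.1976   +0.145  +0.015  +0.952  -0.599
    165  0.3976   +0.431  -0.165  +1.915  -1.206
    247  0.5952   +0.904  -0.463  +2.866  -1.805


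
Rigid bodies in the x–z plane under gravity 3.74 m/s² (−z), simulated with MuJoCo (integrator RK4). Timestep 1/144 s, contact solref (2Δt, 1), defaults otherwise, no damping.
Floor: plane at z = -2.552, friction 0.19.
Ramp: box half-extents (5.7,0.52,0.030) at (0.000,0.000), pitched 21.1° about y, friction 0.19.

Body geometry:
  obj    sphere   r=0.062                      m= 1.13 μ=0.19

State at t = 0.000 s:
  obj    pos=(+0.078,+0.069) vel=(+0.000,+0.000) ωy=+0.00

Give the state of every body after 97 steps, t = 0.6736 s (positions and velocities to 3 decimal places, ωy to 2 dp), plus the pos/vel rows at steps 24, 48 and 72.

State at t = 0.6736 s:
  obj    pos=(+0.282,-0.010) vel=(+0.604,-0.233) ωy=+10.44

Key-timestep trajectory:
   step    t(s)  obj.x    obj.z    obj.vx   obj.vz 
     24  0.1667   +0.090  +0.064  +0.150  -0.058
     48  0.3333   +0.128  +0.049  +0.299  -0.115
     72  0.5000   +0.190  +0.025  +0.449  -0.173


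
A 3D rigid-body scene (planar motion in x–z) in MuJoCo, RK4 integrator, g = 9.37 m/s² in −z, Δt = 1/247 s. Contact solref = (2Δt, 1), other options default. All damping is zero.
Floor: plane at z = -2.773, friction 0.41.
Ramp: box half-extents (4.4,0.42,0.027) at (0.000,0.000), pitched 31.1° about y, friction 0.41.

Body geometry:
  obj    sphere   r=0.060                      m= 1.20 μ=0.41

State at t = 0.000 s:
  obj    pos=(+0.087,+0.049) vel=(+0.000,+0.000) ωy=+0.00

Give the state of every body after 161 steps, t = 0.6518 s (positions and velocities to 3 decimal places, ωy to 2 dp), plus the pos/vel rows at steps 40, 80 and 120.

State at t = 0.6518 s:
  obj    pos=(+0.716,-0.330) vel=(+1.930,-1.164) ωy=+37.55

Key-timestep trajectory:
   step    t(s)  obj.x    obj.z    obj.vx   obj.vz 
     40  0.1619   +0.126  +0.026  +0.480  -0.289
     80  0.3239   +0.242  -0.045  +0.959  -0.578
    120  0.4858   +0.436  -0.162  +1.438  -0.868


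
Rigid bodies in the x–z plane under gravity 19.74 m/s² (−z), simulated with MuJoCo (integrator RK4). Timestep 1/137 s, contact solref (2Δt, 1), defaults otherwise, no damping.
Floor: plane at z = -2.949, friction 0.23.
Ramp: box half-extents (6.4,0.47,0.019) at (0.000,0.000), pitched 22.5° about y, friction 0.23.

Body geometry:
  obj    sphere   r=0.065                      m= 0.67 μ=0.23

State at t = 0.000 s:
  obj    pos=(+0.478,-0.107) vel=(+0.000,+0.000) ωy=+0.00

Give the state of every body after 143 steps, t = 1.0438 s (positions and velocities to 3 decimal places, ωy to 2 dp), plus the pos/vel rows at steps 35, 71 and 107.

State at t = 1.0438 s:
  obj    pos=(+3.194,-1.232) vel=(+5.203,-2.155) ωy=+86.63

Key-timestep trajectory:
   step    t(s)  obj.x    obj.z    obj.vx   obj.vz 
     35  0.2555   +0.641  -0.175  +1.274  -0.528
     71  0.5182   +1.148  -0.384  +2.584  -1.070
    107  0.7810   +1.999  -0.737  +3.894  -1.613


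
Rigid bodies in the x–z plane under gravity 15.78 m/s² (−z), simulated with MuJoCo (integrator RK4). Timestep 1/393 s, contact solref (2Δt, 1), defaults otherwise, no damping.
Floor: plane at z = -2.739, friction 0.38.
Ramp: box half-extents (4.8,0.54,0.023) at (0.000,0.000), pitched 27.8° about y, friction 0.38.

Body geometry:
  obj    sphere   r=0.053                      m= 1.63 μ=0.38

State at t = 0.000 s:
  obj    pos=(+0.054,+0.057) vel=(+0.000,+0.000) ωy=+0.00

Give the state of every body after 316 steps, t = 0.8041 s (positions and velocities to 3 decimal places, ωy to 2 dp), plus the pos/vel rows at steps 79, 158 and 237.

State at t = 0.8041 s:
  obj    pos=(+1.557,-0.735) vel=(+3.739,-1.971) ωy=+79.74

Key-timestep trajectory:
   step    t(s)  obj.x    obj.z    obj.vx   obj.vz 
     79  0.2010   +0.148  +0.008  +0.935  -0.493
    158  0.4020   +0.430  -0.141  +1.870  -0.986
    237  0.6031   +0.900  -0.388  +2.804  -1.479


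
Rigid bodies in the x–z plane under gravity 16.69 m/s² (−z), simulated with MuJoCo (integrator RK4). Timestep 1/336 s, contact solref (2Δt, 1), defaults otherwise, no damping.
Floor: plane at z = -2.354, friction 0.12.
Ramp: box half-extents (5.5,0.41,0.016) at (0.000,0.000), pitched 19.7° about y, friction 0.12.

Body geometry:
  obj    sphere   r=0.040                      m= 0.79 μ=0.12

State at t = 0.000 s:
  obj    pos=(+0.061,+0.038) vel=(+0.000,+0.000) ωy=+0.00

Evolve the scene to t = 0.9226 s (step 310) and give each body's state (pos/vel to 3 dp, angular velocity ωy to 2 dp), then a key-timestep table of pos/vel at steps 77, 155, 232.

State at t = 0.9226 s:
  obj    pos=(+1.671,-0.539) vel=(+3.491,-1.250) ωy=+92.67

Key-timestep trajectory:
   step    t(s)  obj.x    obj.z    obj.vx   obj.vz 
     77  0.2292   +0.160  +0.002  +0.867  -0.311
    155  0.4613   +0.464  -0.107  +1.746  -0.625
    232  0.6905   +0.963  -0.285  +2.613  -0.935


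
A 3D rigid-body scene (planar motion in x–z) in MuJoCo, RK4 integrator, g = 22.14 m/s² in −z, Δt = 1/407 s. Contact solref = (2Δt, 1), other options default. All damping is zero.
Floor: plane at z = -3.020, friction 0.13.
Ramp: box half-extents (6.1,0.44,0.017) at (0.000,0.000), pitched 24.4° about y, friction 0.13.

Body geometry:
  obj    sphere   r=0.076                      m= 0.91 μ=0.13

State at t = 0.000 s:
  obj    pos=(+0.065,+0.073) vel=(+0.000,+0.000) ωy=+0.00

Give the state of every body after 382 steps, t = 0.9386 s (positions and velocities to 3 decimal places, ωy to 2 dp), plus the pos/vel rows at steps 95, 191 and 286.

State at t = 0.9386 s:
  obj    pos=(+2.686,-1.116) vel=(+5.584,-2.533) ωy=+80.66

Key-timestep trajectory:
   step    t(s)  obj.x    obj.z    obj.vx   obj.vz 
     95  0.2334   +0.227  -0.001  +1.390  -0.629
    191  0.4693   +0.721  -0.225  +2.793  -1.266
    286  0.7027   +1.534  -0.594  +4.181  -1.897


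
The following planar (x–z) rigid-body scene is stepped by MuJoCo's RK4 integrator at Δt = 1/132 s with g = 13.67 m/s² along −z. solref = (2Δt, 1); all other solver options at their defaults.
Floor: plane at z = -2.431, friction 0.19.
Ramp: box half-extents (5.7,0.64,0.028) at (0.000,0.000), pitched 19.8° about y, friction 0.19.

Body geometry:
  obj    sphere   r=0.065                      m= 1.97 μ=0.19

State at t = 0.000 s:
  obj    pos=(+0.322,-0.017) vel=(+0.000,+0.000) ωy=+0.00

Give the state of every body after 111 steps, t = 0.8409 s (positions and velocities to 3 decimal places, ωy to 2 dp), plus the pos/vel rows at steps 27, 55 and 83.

State at t = 0.8409 s:
  obj    pos=(+1.422,-0.413) vel=(+2.617,-0.942) ωy=+42.78

Key-timestep trajectory:
   step    t(s)  obj.x    obj.z    obj.vx   obj.vz 
     27  0.2045   +0.387  -0.041  +0.637  -0.229
     55  0.4167   +0.592  -0.114  +1.297  -0.467
     83  0.6288   +0.937  -0.239  +1.957  -0.705


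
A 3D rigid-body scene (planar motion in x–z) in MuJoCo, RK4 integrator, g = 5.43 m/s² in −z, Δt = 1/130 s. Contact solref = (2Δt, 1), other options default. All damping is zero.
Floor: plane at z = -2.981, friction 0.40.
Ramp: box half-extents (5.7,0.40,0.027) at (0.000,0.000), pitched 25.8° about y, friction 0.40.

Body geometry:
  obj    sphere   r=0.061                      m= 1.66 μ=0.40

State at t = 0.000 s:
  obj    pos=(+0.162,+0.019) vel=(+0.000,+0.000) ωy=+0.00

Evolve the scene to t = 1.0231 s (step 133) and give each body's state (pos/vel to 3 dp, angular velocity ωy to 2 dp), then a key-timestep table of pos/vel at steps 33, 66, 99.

State at t = 1.0231 s:
  obj    pos=(+0.958,-0.365) vel=(+1.555,-0.752) ωy=+28.30

Key-timestep trajectory:
   step    t(s)  obj.x    obj.z    obj.vx   obj.vz 
     33  0.2538   +0.211  -0.004  +0.386  -0.187
     66  0.5077   +0.358  -0.075  +0.772  -0.373
     99  0.7615   +0.603  -0.194  +1.157  -0.560


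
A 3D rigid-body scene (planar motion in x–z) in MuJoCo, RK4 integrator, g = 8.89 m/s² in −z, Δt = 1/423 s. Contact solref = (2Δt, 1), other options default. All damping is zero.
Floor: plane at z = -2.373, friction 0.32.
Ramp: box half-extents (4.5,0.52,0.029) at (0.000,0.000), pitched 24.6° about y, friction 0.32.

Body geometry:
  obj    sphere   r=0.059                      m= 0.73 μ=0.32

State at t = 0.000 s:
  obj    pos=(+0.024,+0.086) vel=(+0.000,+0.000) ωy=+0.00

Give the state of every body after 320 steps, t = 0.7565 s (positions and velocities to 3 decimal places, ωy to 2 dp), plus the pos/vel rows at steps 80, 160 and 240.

State at t = 0.7565 s:
  obj    pos=(+0.712,-0.229) vel=(+1.818,-0.832) ωy=+33.89

Key-timestep trajectory:
   step    t(s)  obj.x    obj.z    obj.vx   obj.vz 
     80  0.1891   +0.067  +0.066  +0.455  -0.208
    160  0.3783   +0.196  +0.007  +0.909  -0.416
    240  0.5674   +0.411  -0.091  +1.364  -0.624


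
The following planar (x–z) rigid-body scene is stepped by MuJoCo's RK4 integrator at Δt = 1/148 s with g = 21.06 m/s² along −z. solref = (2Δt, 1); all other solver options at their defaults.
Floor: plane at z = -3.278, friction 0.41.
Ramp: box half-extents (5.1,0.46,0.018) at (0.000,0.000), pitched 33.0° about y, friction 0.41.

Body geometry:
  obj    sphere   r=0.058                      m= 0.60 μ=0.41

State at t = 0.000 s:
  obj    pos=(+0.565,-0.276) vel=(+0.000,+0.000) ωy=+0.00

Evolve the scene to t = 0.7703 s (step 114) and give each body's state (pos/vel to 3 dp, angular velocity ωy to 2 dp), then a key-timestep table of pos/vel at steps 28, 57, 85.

State at t = 0.7703 s:
  obj    pos=(+2.603,-1.600) vel=(+5.292,-3.437) ωy=+108.78

Key-timestep trajectory:
   step    t(s)  obj.x    obj.z    obj.vx   obj.vz 
     28  0.1892   +0.688  -0.356  +1.300  -0.844
     57  0.3851   +1.075  -0.607  +2.646  -1.718
     85  0.5743   +1.698  -1.012  +3.946  -2.563
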